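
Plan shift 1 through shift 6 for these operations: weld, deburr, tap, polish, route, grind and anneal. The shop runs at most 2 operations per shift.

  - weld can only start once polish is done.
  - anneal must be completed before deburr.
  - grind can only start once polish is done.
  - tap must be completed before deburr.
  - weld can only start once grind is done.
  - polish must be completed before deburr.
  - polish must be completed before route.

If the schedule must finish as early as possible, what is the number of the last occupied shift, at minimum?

The precedence chain requires at least 3 distinct shifts.
With at most 2 per shift and 7 operations, at least 4 shifts are needed.
4 works (last occupied shift: shift 4): for example deburr=shift 3; weld=shift 3; anneal=shift 2; route=shift 4; tap=shift 1; polish=shift 1; grind=shift 2.

shift 4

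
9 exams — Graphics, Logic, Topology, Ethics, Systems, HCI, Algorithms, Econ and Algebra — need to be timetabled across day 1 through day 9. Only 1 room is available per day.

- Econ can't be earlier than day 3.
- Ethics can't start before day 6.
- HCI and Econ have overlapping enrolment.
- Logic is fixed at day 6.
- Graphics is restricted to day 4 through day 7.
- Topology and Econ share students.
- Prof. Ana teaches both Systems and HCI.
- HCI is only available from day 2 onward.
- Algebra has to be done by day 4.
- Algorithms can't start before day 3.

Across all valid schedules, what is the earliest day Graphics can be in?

Graphics is available from day 4; Graphics's own window allows nothing later than day 7.
Graphics at day 4 is achievable: Econ -> day 5; Topology -> day 8; HCI -> day 2; Ethics -> day 7; Logic -> day 6; Systems -> day 9; Algebra -> day 1; Algorithms -> day 3; Graphics -> day 4.

day 4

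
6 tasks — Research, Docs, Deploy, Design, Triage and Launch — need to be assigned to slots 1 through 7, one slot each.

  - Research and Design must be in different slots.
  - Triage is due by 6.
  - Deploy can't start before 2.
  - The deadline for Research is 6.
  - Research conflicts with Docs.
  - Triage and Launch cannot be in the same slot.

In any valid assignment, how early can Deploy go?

2

Deploy is available from 2.
Deploy at 2 is achievable: Deploy -> 2, Triage -> 1, Docs -> 2, Launch -> 2, Research -> 1, Design -> 2.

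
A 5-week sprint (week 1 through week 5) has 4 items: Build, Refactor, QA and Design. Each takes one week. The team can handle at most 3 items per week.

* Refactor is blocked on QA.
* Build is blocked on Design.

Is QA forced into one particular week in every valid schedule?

No

QA can be week 1 (e.g. QA=week 1; Refactor=week 2; Design=week 1; Build=week 2) or week 2 (e.g. Refactor=week 3, Build=week 2, QA=week 2, Design=week 1).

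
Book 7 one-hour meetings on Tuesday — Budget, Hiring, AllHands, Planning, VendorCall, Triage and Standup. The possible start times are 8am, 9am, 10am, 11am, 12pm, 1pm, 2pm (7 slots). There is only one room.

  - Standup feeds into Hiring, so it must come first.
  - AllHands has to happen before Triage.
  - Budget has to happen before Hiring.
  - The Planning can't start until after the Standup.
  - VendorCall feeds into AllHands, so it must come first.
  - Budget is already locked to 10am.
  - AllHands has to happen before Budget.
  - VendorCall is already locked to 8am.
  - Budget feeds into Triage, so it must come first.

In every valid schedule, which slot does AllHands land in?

9am

VendorCall is fixed at 8am and must come before AllHands, so AllHands is at least 9am.
Budget is fixed at 10am and must come after AllHands, so AllHands is at most 9am.
So AllHands must be 9am.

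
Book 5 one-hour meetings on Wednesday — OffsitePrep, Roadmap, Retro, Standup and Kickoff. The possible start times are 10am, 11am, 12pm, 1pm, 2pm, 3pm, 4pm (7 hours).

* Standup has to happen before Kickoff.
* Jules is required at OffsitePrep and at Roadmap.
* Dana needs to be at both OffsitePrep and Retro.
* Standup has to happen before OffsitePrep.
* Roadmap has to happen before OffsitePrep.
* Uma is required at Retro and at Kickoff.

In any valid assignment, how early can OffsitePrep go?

11am

Precedence pushes OffsitePrep to at least 11am.
OffsitePrep at 11am is achievable: Standup -> 10am, Roadmap -> 10am, Retro -> 10am, OffsitePrep -> 11am, Kickoff -> 11am.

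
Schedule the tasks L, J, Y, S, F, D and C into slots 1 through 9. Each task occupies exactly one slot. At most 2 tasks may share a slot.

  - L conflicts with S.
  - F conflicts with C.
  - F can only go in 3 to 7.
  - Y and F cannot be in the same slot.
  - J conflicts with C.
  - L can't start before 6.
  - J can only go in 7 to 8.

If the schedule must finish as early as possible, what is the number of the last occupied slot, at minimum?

slot 7

With at most 2 per slot and 7 tasks, at least 4 slots are needed.
J can't be placed before 7, so the schedule must run through at least slot 7.
7 works (last occupied slot: 7): for example L in 6; D in 2; C in 2; J in 7; F in 3; Y in 1; S in 1.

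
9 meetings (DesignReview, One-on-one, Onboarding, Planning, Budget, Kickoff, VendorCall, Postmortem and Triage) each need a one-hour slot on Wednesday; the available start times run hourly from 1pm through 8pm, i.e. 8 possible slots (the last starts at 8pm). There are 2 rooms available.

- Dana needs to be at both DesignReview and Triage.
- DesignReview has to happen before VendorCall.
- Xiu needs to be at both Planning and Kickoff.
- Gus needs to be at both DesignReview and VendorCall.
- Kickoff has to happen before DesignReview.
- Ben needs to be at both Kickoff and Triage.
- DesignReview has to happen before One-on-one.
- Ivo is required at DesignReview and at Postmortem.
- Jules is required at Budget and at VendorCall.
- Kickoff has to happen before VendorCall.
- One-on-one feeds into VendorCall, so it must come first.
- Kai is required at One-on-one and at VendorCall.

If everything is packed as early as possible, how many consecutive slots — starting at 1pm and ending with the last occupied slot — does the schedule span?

The precedence chain requires at least 4 distinct slots.
With at most 2 per slot and 9 meetings, at least 5 slots are needed.
5 works (last occupied slot: 5pm): for example One-on-one -> 3pm, VendorCall -> 4pm, Onboarding -> 1pm, DesignReview -> 2pm, Planning -> 2pm, Budget -> 3pm, Kickoff -> 1pm, Postmortem -> 4pm, Triage -> 5pm.

5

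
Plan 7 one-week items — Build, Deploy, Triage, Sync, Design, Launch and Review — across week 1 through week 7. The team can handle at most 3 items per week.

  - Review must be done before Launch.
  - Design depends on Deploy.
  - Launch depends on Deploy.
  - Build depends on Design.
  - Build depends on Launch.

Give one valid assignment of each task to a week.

Review in week 1, Sync in week 2, Triage in week 1, Deploy in week 1, Launch in week 2, Build in week 3, Design in week 2

Checking: Design(week 2) before Build(week 3); Review(week 1) before Launch(week 2); Deploy(week 1) before Launch(week 2); Deploy(week 1) before Design(week 2); Launch(week 2) before Build(week 3); max 3 per week (cap 3).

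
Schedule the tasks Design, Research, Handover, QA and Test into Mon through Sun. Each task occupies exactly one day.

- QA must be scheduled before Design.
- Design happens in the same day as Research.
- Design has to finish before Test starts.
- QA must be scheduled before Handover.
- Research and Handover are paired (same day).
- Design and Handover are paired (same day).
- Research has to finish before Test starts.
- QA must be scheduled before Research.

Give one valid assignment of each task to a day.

Design -> Tue, QA -> Mon, Research -> Tue, Test -> Wed, Handover -> Tue

Checking: QA(Mon) before Handover(Tue); Research(Tue) before Test(Wed); Design(Tue) before Test(Wed); QA(Mon) before Research(Tue); QA(Mon) before Design(Tue); Research = Handover = Tue; Design = Handover = Tue; Design = Research = Tue.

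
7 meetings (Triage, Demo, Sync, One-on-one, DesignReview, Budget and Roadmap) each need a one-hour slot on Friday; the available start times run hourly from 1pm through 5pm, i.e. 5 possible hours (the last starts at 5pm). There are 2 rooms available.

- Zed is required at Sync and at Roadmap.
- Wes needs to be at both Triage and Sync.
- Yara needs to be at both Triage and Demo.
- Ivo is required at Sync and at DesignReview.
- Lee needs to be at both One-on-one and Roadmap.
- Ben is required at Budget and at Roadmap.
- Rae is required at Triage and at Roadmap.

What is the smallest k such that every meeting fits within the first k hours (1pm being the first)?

4 hours

With at most 2 per hour and 7 meetings, at least 4 hours are needed.
4 works (last occupied hour: 4pm): for example Budget in 3pm, Triage in 1pm, Roadmap in 4pm, One-on-one in 1pm, DesignReview in 3pm, Demo in 2pm, Sync in 2pm.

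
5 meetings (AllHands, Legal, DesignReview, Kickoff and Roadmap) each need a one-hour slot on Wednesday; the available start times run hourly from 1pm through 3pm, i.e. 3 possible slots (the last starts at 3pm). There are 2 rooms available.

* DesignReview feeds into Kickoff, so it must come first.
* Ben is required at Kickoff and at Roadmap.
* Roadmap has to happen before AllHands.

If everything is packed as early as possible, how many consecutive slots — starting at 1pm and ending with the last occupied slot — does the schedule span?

3 slots

The precedence chain requires at least 2 distinct slots.
With at most 2 per slot and 5 meetings, at least 3 slots are needed.
3 works (last occupied slot: 3pm): for example DesignReview -> 1pm, Kickoff -> 2pm, Legal -> 3pm, AllHands -> 2pm, Roadmap -> 1pm.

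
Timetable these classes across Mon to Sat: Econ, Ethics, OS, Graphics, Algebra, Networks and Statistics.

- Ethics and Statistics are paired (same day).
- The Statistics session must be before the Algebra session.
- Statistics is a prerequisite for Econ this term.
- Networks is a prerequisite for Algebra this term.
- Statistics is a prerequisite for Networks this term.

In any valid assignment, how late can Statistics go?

Downstream work caps Statistics at Thu.
Statistics at Thu is achievable: Econ=Fri; Statistics=Thu; Algebra=Sat; Networks=Fri; OS=Mon; Graphics=Mon; Ethics=Thu.

Thu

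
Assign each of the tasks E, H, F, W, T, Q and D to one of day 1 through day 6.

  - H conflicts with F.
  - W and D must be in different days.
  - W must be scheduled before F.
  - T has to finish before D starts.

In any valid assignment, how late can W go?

Downstream work caps W at day 5.
W at day 5 is achievable: E -> day 1, F -> day 6, D -> day 2, T -> day 1, H -> day 1, Q -> day 1, W -> day 5.

day 5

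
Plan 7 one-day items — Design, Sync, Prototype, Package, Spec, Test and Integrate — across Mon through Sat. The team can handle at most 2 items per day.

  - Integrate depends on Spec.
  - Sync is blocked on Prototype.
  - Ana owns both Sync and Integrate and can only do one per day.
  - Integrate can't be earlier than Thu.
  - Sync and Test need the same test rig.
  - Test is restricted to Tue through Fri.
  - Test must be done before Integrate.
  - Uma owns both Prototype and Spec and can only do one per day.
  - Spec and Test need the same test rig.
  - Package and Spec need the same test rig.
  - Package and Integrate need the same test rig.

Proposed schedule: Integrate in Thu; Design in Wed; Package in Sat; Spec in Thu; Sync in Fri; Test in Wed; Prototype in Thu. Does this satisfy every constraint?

Package and Spec need the same test rig — holds.
The team can handle at most 2 items per day — violated.
Package and Integrate need the same test rig — holds.
Test must be done before Integrate — holds.
Test is restricted to Tue through Fri — holds.
Sync and Test need the same test rig — holds.
Ana owns both Sync and Integrate and can only do one per day — holds.
Spec and Test need the same test rig — holds.
Sync is blocked on Prototype — holds.
Integrate can't be earlier than Thu — holds.
Uma owns both Prototype and Spec and can only do one per day — violated.
Integrate depends on Spec — violated.

No. Uma owns both Prototype and Spec and can only do one per day is not satisfied.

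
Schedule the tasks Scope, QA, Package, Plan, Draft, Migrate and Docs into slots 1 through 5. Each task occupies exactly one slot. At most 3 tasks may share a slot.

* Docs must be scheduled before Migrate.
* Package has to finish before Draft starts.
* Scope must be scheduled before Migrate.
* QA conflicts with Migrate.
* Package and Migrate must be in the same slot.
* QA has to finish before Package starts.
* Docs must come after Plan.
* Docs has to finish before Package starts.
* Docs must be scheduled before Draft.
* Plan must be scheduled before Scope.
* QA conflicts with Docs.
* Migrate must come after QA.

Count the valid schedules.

Splitting on Scope: it can be 2 (6), 3 (6). Listing each branch's schedules as (QA, Package, Plan, Draft, Migrate, Docs):
Scope=2: (1,3,1,4,3,2) (1,3,1,5,3,2) (1,4,1,5,4,2) (1,4,1,5,4,3) (2,4,1,5,4,3) (3,4,1,5,4,2) — 6.
Scope=3: (1,4,1,5,4,2) (1,4,1,5,4,3) (1,4,2,5,4,3) (2,4,1,5,4,3) (2,4,2,5,4,3) (3,4,1,5,4,2) — 6.
Summing: 6 + 6 = 12.

12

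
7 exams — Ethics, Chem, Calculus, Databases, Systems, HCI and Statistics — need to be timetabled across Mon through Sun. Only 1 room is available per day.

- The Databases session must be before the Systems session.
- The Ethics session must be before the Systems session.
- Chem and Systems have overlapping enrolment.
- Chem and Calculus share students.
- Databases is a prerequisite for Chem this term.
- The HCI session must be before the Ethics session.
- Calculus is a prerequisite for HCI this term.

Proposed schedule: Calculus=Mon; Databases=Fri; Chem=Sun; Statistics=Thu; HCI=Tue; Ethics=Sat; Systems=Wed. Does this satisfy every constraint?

Invalid. The Ethics session must be before the Systems session.

The Databases session must be before the Systems session — violated.
The Ethics session must be before the Systems session — violated.
Chem and Systems have overlapping enrolment — holds.
Databases is a prerequisite for Chem this term — holds.
Chem and Calculus share students — holds.
The HCI session must be before the Ethics session — holds.
Calculus is a prerequisite for HCI this term — holds.
Only 1 room is available per day — holds.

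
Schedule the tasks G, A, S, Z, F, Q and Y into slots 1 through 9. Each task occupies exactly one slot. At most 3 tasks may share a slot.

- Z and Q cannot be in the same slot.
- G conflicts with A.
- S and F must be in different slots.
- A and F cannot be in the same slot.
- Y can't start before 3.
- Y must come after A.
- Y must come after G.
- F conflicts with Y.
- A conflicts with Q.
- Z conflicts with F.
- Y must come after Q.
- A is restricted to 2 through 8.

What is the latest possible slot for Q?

8

Downstream work caps Q at 8.
Q at 8 is achievable: A=2, S=1, Y=9, Q=8, Z=1, F=3, G=1.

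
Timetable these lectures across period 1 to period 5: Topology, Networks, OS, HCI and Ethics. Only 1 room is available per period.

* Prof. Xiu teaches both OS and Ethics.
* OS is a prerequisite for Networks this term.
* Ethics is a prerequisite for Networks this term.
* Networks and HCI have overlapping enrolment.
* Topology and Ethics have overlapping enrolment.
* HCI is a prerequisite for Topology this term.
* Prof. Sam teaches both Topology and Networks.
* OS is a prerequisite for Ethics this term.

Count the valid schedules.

10

Splitting on Topology: it can be period 2 (1), period 3 (2), period 4 (3), period 5 (4). Listing each branch's schedules as (Networks, OS, HCI, Ethics) by period number:
Topology=period 2: (5,3,1,4) — 1.
Topology=period 3: (5,1,2,4) (5,2,1,4) — 2.
Topology=period 4: (5,1,2,3) (5,1,3,2) (5,2,1,3) — 3.
Topology=period 5: (3,1,4,2) (4,1,2,3) (4,1,3,2) (4,2,1,3) — 4.
Summing: 1 + 2 + 3 + 4 = 10.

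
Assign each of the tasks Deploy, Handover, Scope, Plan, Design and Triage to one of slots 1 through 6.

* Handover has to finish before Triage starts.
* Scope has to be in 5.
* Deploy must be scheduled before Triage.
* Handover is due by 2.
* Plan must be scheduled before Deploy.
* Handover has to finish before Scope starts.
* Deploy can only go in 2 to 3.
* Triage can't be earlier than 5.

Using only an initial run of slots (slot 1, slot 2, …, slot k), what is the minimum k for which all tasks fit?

5

The precedence chain requires at least 3 distinct slots.
Scope can't be placed before 5, so the schedule must run through at least slot 5.
5 works (last occupied slot: 5): for example Design in 1; Scope in 5; Plan in 1; Triage in 5; Deploy in 2; Handover in 1.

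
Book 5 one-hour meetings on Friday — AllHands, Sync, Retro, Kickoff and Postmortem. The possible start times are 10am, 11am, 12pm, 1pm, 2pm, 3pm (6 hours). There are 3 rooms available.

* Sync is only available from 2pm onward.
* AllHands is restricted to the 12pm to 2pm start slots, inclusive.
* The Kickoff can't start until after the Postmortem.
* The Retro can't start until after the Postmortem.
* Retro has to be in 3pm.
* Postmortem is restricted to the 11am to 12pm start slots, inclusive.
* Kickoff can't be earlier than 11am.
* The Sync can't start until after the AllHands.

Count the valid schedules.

Splitting on AllHands: it can be 12pm (14), 1pm (14), 2pm (7). Listing each branch's schedules as (Sync, Retro, Kickoff, Postmortem):
AllHands=12pm: (2pm,3pm,12pm,11am) (2pm,3pm,1pm,11am) (2pm,3pm,1pm,12pm) (2pm,3pm,2pm,11am) (2pm,3pm,2pm,12pm) (2pm,3pm,3pm,11am) (2pm,3pm,3pm,12pm) (3pm,3pm,12pm,11am) (3pm,3pm,1pm,11am) (3pm,3pm,1pm,12pm) (3pm,3pm,2pm,11am) (3pm,3pm,2pm,12pm) (3pm,3pm,3pm,11am) (3pm,3pm,3pm,12pm) — 14.
AllHands=1pm: (2pm,3pm,12pm,11am) (2pm,3pm,1pm,11am) (2pm,3pm,1pm,12pm) (2pm,3pm,2pm,11am) (2pm,3pm,2pm,12pm) (2pm,3pm,3pm,11am) (2pm,3pm,3pm,12pm) (3pm,3pm,12pm,11am) (3pm,3pm,1pm,11am) (3pm,3pm,1pm,12pm) (3pm,3pm,2pm,11am) (3pm,3pm,2pm,12pm) (3pm,3pm,3pm,11am) (3pm,3pm,3pm,12pm) — 14.
AllHands=2pm: (3pm,3pm,12pm,11am) (3pm,3pm,1pm,11am) (3pm,3pm,1pm,12pm) (3pm,3pm,2pm,11am) (3pm,3pm,2pm,12pm) (3pm,3pm,3pm,11am) (3pm,3pm,3pm,12pm) — 7.
Summing: 14 + 14 + 7 = 35.

35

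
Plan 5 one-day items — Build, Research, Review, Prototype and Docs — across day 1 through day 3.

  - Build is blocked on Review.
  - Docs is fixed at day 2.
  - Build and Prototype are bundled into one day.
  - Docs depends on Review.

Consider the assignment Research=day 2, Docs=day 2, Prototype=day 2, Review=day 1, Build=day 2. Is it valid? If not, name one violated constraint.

Build is blocked on Review — holds.
Build and Prototype are bundled into one day — holds.
Docs depends on Review — holds.
Docs is fixed at day 2 — holds.

Yes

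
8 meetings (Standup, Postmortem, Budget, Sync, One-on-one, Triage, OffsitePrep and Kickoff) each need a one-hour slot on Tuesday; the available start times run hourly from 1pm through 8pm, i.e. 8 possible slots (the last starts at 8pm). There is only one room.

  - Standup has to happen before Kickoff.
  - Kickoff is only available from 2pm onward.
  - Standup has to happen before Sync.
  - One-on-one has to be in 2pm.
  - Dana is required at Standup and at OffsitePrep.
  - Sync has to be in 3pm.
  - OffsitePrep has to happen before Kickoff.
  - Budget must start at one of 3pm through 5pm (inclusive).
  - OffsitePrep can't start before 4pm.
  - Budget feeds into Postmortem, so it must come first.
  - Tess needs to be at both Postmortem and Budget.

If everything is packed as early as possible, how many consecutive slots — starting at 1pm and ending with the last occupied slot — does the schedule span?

The precedence chain requires at least 2 distinct slots.
With at most 1 per slot and 8 meetings, at least 8 slots are needed.
Propagating the time windows through the other constraints, Kickoff can't land before 5pm — that is slot 5 counting from 1pm — so the schedule must run through at least 5 slots.
8 works (last occupied slot: 8pm): for example Sync -> 3pm, OffsitePrep -> 5pm, One-on-one -> 2pm, Kickoff -> 6pm, Budget -> 4pm, Standup -> 1pm, Triage -> 8pm, Postmortem -> 7pm.

8 slots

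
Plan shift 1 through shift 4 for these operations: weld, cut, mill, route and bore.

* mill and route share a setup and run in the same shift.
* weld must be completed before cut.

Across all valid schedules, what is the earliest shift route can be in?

route at shift 1 is achievable: route in shift 1; weld in shift 1; bore in shift 1; cut in shift 2; mill in shift 1.

shift 1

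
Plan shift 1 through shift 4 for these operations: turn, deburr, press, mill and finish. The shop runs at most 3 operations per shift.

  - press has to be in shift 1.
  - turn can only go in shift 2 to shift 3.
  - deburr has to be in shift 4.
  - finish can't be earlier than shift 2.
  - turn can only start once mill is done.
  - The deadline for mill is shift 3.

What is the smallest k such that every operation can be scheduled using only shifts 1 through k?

The precedence chain requires at least 2 distinct shifts.
With at most 3 per shift and 5 operations, at least 2 shifts are needed.
deburr can't be placed before shift 4, so the schedule must run through at least shift 4.
4 works (last occupied shift: shift 4): for example mill in shift 1; press in shift 1; finish in shift 2; deburr in shift 4; turn in shift 2.

4 shifts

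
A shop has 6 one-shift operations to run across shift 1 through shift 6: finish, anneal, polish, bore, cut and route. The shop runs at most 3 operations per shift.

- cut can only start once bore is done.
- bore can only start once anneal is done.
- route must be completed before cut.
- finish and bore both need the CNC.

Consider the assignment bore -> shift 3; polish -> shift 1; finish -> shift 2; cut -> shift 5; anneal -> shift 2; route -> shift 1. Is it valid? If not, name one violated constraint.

cut can only start once bore is done — holds.
finish and bore both need the CNC — holds.
route must be completed before cut — holds.
bore can only start once anneal is done — holds.
The shop runs at most 3 operations per shift — holds.

Valid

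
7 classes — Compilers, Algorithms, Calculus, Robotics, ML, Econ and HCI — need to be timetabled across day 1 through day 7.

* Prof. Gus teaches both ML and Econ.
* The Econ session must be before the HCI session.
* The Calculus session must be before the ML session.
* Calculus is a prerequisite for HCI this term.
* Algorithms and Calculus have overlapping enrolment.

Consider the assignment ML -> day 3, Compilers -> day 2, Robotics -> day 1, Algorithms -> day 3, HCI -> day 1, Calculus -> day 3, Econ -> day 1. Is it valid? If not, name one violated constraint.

The Econ session must be before the HCI session — violated.
Algorithms and Calculus have overlapping enrolment — violated.
Prof. Gus teaches both ML and Econ — holds.
The Calculus session must be before the ML session — violated.
Calculus is a prerequisite for HCI this term — violated.

Invalid. Calculus is a prerequisite for HCI this term.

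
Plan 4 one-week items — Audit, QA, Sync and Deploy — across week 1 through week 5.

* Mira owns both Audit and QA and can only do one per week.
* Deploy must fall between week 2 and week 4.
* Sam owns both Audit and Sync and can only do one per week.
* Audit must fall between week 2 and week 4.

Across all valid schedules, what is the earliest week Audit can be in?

week 2

Audit is available from week 2; Audit's own window allows nothing later than week 4.
Audit at week 2 is achievable: Audit=week 2; QA=week 1; Deploy=week 2; Sync=week 1.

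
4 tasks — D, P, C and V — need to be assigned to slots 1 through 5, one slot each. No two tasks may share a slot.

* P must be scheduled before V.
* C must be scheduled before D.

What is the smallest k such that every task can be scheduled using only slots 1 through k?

4 slots

The precedence chain requires at least 2 distinct slots.
With at most 1 per slot and 4 tasks, at least 4 slots are needed.
4 works (last occupied slot: 4): for example V in 4; P in 3; D in 2; C in 1.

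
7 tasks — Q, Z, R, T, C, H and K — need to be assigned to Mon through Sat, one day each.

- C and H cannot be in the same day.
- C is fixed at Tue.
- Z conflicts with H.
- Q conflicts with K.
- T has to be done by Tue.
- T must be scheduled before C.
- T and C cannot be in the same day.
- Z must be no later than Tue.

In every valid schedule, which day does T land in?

Mon

T's window is Mon–Tue.
C is fixed at Tue, and T can't share a day with C.
So T must be Mon.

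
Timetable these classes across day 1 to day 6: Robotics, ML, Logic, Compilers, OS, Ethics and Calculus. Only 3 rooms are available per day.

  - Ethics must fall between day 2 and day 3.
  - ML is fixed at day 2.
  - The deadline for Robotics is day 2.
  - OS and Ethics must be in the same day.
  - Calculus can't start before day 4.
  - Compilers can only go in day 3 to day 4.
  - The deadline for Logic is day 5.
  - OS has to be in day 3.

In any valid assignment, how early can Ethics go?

day 3

Ethics is available from day 2; Ethics must be in the same day as OS, which can't be before day 3, so Ethics is at least day 3; Ethics's own window allows nothing later than day 3.
Ethics at day 3 is achievable: Logic -> day 1, Compilers -> day 3, Robotics -> day 1, Ethics -> day 3, ML -> day 2, Calculus -> day 4, OS -> day 3.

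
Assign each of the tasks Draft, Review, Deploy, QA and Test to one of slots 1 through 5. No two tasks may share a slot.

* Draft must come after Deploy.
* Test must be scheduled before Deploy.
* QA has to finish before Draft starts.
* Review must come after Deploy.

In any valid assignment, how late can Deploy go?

Precedence pushes Deploy to at least 2; downstream work caps Deploy at 4.
Deploy at 3 is achievable: QA in 1; Test in 2; Review in 5; Draft in 4; Deploy in 3.
Nothing later works — the capacity limit rule out every slot after 3.

3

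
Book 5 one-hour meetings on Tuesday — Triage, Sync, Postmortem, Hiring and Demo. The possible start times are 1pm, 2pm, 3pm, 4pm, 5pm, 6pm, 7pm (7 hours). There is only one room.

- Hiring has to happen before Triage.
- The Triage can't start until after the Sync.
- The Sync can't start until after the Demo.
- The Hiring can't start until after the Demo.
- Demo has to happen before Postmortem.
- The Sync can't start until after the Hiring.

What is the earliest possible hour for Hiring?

Precedence pushes Hiring to at least 2pm; downstream work caps Hiring at 5pm.
Hiring at 2pm is achievable: Demo -> 1pm, Triage -> 4pm, Sync -> 3pm, Postmortem -> 5pm, Hiring -> 2pm.

2pm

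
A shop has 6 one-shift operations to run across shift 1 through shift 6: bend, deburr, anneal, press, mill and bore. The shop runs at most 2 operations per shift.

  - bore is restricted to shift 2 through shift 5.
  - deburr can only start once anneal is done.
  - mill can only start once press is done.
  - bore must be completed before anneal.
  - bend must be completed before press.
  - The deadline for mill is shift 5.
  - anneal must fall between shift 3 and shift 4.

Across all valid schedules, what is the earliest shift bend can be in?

Downstream work caps bend at shift 3.
bend at shift 1 is achievable: deburr -> shift 4, bend -> shift 1, mill -> shift 3, bore -> shift 2, anneal -> shift 3, press -> shift 2.

shift 1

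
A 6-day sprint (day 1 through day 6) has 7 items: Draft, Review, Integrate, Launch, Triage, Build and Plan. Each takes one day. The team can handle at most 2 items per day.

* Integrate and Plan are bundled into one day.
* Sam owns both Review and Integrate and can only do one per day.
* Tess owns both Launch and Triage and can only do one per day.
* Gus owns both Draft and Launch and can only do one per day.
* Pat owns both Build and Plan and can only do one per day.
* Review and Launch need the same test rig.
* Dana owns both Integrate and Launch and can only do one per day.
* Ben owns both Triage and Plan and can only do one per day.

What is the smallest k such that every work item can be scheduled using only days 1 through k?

With at most 2 per day and 7 work items, at least 4 days are needed.
4 works (last occupied day: day 4): for example Review -> day 1; Integrate -> day 2; Launch -> day 3; Plan -> day 2; Triage -> day 4; Build -> day 3; Draft -> day 1.

4 days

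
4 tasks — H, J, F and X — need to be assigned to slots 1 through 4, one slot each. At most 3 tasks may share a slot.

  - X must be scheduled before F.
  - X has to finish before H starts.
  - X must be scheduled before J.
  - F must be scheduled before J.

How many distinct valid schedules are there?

11

Splitting on H: it can be 2 (3), 3 (4), 4 (4). Listing each branch's schedules as (J, F, X):
H=2: (3,2,1) (4,2,1) (4,3,1) — 3.
H=3: (3,2,1) (4,2,1) (4,3,1) (4,3,2) — 4.
H=4: (3,2,1) (4,2,1) (4,3,1) (4,3,2) — 4.
Summing: 3 + 4 + 4 = 11.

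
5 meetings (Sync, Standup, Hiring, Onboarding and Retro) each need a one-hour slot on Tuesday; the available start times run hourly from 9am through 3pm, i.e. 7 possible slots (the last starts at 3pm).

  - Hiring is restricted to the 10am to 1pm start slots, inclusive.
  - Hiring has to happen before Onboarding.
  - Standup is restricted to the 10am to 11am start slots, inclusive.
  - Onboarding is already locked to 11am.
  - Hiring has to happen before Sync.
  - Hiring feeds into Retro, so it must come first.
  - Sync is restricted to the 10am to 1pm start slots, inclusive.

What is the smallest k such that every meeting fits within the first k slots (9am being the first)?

3

The precedence chain requires at least 2 distinct slots.
Onboarding can't be placed before 11am — that is slot 3 counting from 9am — so the schedule must run through at least 3 slots.
3 works (last occupied slot: 11am): for example Standup=10am, Onboarding=11am, Retro=11am, Hiring=10am, Sync=11am.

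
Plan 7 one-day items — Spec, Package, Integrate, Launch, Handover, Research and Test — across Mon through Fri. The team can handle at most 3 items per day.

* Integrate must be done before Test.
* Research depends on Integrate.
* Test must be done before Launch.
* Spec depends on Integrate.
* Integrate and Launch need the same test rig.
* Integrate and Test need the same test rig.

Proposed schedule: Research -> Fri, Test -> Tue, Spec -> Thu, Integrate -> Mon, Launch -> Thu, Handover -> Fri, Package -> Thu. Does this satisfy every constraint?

The team can handle at most 3 items per day — holds.
Test must be done before Launch — holds.
Integrate must be done before Test — holds.
Research depends on Integrate — holds.
Spec depends on Integrate — holds.
Integrate and Launch need the same test rig — holds.
Integrate and Test need the same test rig — holds.

Valid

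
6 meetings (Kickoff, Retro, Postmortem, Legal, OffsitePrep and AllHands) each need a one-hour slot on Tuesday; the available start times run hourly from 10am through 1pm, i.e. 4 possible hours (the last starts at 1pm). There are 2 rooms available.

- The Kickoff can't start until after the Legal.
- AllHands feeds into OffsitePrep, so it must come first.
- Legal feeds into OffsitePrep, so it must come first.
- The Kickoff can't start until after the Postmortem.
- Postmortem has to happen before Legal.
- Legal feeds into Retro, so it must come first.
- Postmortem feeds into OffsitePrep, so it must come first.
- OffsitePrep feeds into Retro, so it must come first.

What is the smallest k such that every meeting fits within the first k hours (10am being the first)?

4

The precedence chain requires at least 4 distinct hours.
With at most 2 per hour and 6 meetings, at least 3 hours are needed.
4 works (last occupied hour: 1pm): for example Legal=11am; AllHands=10am; Retro=1pm; OffsitePrep=12pm; Kickoff=12pm; Postmortem=10am.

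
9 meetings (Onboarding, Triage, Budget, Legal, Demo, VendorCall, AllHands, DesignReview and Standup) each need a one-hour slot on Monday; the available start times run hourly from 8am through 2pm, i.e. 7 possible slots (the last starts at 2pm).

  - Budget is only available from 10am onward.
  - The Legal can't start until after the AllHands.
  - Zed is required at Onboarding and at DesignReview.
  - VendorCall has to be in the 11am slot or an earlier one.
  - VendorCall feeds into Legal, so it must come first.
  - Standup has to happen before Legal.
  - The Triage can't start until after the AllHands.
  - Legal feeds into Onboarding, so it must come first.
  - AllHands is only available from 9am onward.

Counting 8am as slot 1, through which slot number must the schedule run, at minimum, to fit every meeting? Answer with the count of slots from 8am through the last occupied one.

The precedence chain requires at least 3 distinct slots.
Propagating the time windows through the other constraints, Onboarding can't land before 11am — that is slot 4 counting from 8am — so the schedule must run through at least 4 slots.
4 works (last occupied slot: 11am): for example Budget -> 10am; Standup -> 8am; AllHands -> 9am; Onboarding -> 11am; DesignReview -> 8am; Legal -> 10am; VendorCall -> 8am; Triage -> 10am; Demo -> 8am.

4 slots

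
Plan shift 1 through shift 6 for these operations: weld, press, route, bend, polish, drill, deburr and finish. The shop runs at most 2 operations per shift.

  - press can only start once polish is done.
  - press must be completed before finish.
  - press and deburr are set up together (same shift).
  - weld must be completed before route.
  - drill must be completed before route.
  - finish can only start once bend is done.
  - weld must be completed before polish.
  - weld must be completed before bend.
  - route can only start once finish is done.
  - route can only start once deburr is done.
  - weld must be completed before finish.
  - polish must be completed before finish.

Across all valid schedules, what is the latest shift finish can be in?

shift 5

Precedence pushes finish to at least shift 4; downstream work caps finish at shift 5.
finish at shift 5 is achievable: finish -> shift 5, bend -> shift 2, drill -> shift 1, weld -> shift 1, polish -> shift 2, route -> shift 6, deburr -> shift 3, press -> shift 3.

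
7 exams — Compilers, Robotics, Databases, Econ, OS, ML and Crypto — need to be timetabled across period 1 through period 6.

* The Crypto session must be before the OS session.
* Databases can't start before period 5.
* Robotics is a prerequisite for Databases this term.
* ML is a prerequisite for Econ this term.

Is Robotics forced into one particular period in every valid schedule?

Robotics can be period 1 (e.g. Crypto=period 1, ML=period 1, Compilers=period 1, Databases=period 5, Econ=period 2, OS=period 2, Robotics=period 1) or period 2 (e.g. Crypto=period 1; Robotics=period 2; Compilers=period 1; Databases=period 5; Econ=period 2; OS=period 2; ML=period 1).

No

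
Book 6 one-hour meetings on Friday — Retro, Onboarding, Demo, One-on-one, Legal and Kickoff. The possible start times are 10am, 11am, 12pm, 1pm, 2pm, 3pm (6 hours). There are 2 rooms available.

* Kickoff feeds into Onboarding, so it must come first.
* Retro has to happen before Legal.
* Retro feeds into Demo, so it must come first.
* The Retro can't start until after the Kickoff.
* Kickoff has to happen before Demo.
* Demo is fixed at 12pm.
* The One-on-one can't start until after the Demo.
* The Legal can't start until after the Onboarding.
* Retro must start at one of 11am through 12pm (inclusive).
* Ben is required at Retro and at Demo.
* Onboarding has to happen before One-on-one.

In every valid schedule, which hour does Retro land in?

11am

Retro's window is 11am–12pm.
Demo is fixed at 12pm, and Retro can't share a hour with Demo.
So Retro must be 11am.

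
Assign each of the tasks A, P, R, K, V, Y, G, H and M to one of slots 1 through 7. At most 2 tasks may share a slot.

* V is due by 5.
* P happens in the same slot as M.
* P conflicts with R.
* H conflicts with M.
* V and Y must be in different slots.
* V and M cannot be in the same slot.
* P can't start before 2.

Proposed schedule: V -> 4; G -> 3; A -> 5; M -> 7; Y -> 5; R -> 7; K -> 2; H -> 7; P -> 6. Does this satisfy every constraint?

No. P happens in the same slot as M is not satisfied.

V and Y must be in different slots — holds.
V and M cannot be in the same slot — holds.
V is due by 5 — holds.
P can't start before 2 — holds.
At most 2 tasks may share a slot — violated.
H conflicts with M — violated.
P conflicts with R — holds.
P happens in the same slot as M — violated.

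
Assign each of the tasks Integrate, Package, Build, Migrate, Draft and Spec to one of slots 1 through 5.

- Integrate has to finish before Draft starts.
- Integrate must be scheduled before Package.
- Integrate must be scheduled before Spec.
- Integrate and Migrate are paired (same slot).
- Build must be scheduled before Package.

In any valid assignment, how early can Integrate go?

1

Downstream work caps Integrate at 4.
Integrate at 1 is achievable: Spec in 2; Migrate in 1; Build in 1; Draft in 2; Package in 2; Integrate in 1.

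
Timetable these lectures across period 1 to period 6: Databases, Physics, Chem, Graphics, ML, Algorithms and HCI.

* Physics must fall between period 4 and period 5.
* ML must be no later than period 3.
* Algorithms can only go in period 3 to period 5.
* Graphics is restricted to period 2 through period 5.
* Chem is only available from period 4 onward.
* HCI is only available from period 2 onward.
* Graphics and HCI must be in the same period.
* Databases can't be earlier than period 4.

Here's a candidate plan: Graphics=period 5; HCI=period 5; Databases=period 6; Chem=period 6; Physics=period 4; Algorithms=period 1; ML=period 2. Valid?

HCI is only available from period 2 onward — holds.
Databases can't be earlier than period 4 — holds.
Graphics and HCI must be in the same period — holds.
ML must be no later than period 3 — holds.
Physics must fall between period 4 and period 5 — holds.
Graphics is restricted to period 2 through period 5 — holds.
Algorithms can only go in period 3 to period 5 — violated.
Chem is only available from period 4 onward — holds.

No. Algorithms can only go in period 3 to period 5 is not satisfied.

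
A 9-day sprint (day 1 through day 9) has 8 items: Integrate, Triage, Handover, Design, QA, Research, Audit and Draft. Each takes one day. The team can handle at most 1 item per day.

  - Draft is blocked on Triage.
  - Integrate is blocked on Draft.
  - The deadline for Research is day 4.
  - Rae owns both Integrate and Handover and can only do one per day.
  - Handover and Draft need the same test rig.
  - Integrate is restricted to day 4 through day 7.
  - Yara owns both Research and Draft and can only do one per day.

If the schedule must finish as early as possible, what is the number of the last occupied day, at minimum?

The precedence chain requires at least 3 distinct days.
With at most 1 per day and 8 tasks, at least 8 days are needed.
Integrate can't be placed before day 4, so the schedule must run through at least day 4.
8 works (last occupied day: day 8): for example Handover -> day 5; QA -> day 7; Research -> day 1; Design -> day 6; Triage -> day 2; Audit -> day 8; Draft -> day 3; Integrate -> day 4.

8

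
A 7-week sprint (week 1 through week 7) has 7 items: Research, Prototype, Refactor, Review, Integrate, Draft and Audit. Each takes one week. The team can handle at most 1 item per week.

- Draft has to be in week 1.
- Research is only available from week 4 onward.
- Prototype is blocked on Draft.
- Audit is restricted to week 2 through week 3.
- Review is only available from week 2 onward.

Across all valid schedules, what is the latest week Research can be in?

Research is available from week 4.
Research at week 7 is achievable: Research -> week 7; Refactor -> week 5; Draft -> week 1; Audit -> week 2; Review -> week 3; Integrate -> week 6; Prototype -> week 4.

week 7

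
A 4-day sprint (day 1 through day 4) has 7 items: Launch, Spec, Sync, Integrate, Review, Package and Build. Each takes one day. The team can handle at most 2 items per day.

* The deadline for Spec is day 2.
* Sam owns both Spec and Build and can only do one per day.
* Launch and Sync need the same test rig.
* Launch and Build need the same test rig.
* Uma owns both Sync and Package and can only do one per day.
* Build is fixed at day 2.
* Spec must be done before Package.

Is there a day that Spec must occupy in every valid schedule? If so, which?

Spec's window is day 1–day 2.
Build is fixed at day 2, and Spec can't share a day with Build.
So Spec must be day 1.

day 1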